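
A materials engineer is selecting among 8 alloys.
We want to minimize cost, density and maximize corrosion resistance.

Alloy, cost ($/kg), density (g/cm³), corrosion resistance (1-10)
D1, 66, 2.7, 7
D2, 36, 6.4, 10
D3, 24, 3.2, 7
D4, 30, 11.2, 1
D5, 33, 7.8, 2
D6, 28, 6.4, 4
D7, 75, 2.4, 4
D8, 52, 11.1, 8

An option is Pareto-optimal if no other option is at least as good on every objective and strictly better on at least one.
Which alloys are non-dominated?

D1, D2, D3, D7

D1: not dominated.
D2: not dominated (best corrosion resistance).
D3: not dominated (best cost).
D4: dominated by D3 (cost 24≤30, density 3.2≤11.2, corrosion resistance 7≥1).
D5: dominated by D3 (cost 24≤33, density 3.2≤7.8, corrosion resistance 7≥2).
D6: dominated by D3 (cost 24≤28, density 3.2≤6.4, corrosion resistance 7≥4).
D7: not dominated (best density).
D8: dominated by D2 (cost 36≤52, density 6.4≤11.1, corrosion resistance 10≥8).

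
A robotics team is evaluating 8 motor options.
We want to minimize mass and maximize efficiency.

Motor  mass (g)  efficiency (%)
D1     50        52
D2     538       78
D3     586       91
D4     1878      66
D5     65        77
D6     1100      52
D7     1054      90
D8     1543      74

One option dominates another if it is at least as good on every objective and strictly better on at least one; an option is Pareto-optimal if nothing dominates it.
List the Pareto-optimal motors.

D1: not dominated (best mass).
D2: not dominated.
D3: not dominated (best efficiency).
D4: dominated by D2 (mass 538≤1878, efficiency 78≥66).
D5: not dominated.
D6: dominated by D1 (mass 50≤1100, efficiency 52≥52).
D7: dominated by D3 (mass 586≤1054, efficiency 91≥90).
D8: dominated by D2 (mass 538≤1543, efficiency 78≥74).

D1, D2, D3, D5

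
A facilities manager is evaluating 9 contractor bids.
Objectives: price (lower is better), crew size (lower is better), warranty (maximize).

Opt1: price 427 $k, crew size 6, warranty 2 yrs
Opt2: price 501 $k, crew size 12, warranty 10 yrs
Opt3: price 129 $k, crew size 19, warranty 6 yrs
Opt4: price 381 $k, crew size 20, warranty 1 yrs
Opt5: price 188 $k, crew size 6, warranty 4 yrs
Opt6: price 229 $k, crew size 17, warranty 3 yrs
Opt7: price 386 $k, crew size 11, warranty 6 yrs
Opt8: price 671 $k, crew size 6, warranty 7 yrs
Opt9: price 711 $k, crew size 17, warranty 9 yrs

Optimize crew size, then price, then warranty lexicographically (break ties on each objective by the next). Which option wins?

First minimize crew size: best is 6, kept {Opt1, Opt5, Opt8}.
Then minimize price: best is 188, kept {Opt5}.

Opt5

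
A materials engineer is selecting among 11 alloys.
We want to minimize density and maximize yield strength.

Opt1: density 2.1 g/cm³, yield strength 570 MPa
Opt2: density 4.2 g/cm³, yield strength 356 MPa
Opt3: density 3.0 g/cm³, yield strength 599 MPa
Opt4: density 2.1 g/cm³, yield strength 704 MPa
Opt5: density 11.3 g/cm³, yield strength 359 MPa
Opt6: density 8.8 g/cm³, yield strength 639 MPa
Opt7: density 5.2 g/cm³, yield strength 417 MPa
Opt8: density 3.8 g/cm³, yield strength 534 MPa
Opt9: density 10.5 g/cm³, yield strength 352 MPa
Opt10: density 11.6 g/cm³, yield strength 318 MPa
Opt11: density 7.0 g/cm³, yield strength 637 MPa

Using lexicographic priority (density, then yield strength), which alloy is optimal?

Opt4

First minimize density: best is 2.1, kept {Opt1, Opt4}.
Then maximize yield strength: best is 704, kept {Opt4}.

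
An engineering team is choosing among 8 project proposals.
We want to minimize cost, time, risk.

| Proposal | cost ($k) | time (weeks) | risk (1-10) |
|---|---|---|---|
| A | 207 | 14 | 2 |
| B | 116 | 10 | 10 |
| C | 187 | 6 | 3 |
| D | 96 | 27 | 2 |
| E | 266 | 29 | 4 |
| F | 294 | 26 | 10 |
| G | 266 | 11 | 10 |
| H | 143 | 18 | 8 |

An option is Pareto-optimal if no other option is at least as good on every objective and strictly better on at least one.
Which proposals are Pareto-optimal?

A, B, C, D, H

A: not dominated.
B: not dominated.
C: not dominated (best time).
D: not dominated (best cost).
E: dominated by A (cost 207≤266, time 14≤29, risk 2≤4).
F: dominated by A (cost 207≤294, time 14≤26, risk 2≤10).
G: dominated by B (cost 116≤266, time 10≤11, risk 10≤10).
H: not dominated.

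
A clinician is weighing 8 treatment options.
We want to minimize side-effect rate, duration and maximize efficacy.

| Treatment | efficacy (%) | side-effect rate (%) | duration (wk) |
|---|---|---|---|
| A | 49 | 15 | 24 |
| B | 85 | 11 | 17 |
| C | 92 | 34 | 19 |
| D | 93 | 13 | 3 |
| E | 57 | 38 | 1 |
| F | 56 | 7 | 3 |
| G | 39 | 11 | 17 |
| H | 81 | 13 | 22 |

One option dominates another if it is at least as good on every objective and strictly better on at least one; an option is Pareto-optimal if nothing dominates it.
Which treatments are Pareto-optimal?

A: dominated by B (efficacy 85≥49, side-effect rate 11≤15, duration 17≤24).
B: not dominated.
C: dominated by D (efficacy 93≥92, side-effect rate 13≤34, duration 3≤19).
D: not dominated (best efficacy).
E: not dominated (best duration).
F: not dominated (best side-effect rate).
G: dominated by B (efficacy 85≥39, side-effect rate 11≤11, duration 17≤17).
H: dominated by B (efficacy 85≥81, side-effect rate 11≤13, duration 17≤22).

B, D, E, F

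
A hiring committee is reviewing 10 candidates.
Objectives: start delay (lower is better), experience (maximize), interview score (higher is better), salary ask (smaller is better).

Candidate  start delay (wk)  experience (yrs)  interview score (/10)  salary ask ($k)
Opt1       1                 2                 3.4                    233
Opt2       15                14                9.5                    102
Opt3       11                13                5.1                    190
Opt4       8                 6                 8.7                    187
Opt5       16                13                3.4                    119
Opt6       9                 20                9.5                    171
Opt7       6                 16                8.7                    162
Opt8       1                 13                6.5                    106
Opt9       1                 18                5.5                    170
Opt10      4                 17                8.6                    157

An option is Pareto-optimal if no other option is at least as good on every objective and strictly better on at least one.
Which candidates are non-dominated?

Opt2, Opt6, Opt7, Opt8, Opt9, Opt10

Opt1: dominated by Opt8 (start delay 1≤1, experience 13≥2, interview score 6.5≥3.4, salary ask 106≤233).
Opt2: not dominated (best salary ask).
Opt3: dominated by Opt6 (start delay 9≤11, experience 20≥13, interview score 9.5≥5.1, salary ask 171≤190).
Opt4: dominated by Opt7 (start delay 6≤8, experience 16≥6, interview score 8.7≥8.7, salary ask 162≤187).
Opt5: dominated by Opt2 (start delay 15≤16, experience 14≥13, interview score 9.5≥3.4, salary ask 102≤119).
Opt6: not dominated (best experience).
Opt7: not dominated.
Opt8: not dominated.
Opt9: not dominated.
Opt10: not dominated.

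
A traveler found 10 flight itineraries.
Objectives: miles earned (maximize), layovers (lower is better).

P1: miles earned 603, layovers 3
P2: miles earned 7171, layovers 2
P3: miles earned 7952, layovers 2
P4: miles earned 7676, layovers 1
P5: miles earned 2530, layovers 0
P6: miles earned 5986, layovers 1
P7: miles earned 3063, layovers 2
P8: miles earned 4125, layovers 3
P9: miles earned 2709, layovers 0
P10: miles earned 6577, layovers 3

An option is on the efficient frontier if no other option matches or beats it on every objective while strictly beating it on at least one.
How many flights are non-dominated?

3

P1: dominated by P2 (miles earned 7171≥603, layovers 2≤3).
P2: dominated by P3 (miles earned 7952≥7171, layovers 2≤2).
P3: not dominated (best miles earned).
P4: not dominated.
P5: dominated by P9 (miles earned 2709≥2530, layovers 0≤0).
P6: dominated by P4 (miles earned 7676≥5986, layovers 1≤1).
P7: dominated by P2 (miles earned 7171≥3063, layovers 2≤2).
P8: dominated by P2 (miles earned 7171≥4125, layovers 2≤3).
P9: not dominated.
P10: dominated by P2 (miles earned 7171≥6577, layovers 2≤3).
Pareto-optimal: P3, P4, P9 → 3.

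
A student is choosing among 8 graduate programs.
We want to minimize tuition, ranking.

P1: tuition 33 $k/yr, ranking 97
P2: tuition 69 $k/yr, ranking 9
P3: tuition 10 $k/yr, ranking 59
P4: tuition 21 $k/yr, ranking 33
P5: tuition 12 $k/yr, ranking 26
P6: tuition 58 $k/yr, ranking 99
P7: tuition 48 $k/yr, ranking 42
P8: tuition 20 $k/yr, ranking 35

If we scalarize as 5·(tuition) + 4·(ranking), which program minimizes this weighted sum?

P5

P1: 5·33 + 4·97 = 553
P2: 5·69 + 4·9 = 381
P3: 5·10 + 4·59 = 286
P4: 5·21 + 4·33 = 237
P5: 5·12 + 4·26 = 164
P6: 5·58 + 4·99 = 686
P7: 5·48 + 4·42 = 408
P8: 5·20 + 4·35 = 240
Lowest: P5 at 164.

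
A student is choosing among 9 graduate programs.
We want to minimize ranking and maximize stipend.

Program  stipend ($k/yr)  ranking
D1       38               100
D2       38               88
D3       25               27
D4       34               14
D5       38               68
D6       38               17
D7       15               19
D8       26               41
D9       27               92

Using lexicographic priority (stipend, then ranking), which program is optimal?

First maximize stipend: best is 38, kept {D1, D2, D5, D6}.
Then minimize ranking: best is 17, kept {D6}.

D6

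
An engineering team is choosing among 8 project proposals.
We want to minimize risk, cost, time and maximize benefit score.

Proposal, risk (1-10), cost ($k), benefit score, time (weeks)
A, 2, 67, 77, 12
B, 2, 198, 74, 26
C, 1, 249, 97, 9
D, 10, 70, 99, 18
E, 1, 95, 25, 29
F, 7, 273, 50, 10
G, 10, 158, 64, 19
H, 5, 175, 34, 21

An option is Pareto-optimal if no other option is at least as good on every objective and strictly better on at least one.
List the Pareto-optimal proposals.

A: not dominated (best cost).
B: dominated by A (risk 2≤2, cost 67≤198, benefit score 77≥74, time 12≤26).
C: not dominated (best time).
D: not dominated (best benefit score).
E: not dominated.
F: dominated by C (risk 1≤7, cost 249≤273, benefit score 97≥50, time 9≤10).
G: dominated by A (risk 2≤10, cost 67≤158, benefit score 77≥64, time 12≤19).
H: dominated by A (risk 2≤5, cost 67≤175, benefit score 77≥34, time 12≤21).

A, C, D, E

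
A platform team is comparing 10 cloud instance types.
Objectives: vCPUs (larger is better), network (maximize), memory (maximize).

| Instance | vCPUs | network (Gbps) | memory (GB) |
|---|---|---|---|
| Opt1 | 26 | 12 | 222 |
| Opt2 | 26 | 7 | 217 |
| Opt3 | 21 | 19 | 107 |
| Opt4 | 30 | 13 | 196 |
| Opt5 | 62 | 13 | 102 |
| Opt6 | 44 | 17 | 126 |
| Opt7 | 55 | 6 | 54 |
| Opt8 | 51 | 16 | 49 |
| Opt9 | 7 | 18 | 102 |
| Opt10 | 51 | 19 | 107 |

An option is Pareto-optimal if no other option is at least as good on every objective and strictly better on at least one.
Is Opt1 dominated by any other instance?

Opt2: worse on network (7 vs 12).
Opt3: worse on vCPUs (21 vs 26).
Opt4: worse on memory (196 vs 222).
Opt5: worse on memory (102 vs 222).
Opt6: worse on memory (126 vs 222).
Opt7: worse on network (6 vs 12).
Opt8: worse on memory (49 vs 222).
Opt9: worse on vCPUs (7 vs 26).
Opt10: worse on memory (107 vs 222).
No option is at least as good as Opt1 on every objective and strictly better on one.

No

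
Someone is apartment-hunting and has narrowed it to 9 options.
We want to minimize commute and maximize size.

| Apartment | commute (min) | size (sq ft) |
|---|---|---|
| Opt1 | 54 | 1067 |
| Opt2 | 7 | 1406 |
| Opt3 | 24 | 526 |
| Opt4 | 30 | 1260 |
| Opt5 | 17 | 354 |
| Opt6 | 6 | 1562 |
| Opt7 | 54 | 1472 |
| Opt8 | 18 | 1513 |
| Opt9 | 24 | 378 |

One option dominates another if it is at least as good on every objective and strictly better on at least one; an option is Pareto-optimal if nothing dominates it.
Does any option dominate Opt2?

Yes

Opt6 vs Opt2: commute 6≤7, size 1562≥1406 — Opt6 is at least as good on every objective and strictly better on at least one, so Opt6 dominates Opt2.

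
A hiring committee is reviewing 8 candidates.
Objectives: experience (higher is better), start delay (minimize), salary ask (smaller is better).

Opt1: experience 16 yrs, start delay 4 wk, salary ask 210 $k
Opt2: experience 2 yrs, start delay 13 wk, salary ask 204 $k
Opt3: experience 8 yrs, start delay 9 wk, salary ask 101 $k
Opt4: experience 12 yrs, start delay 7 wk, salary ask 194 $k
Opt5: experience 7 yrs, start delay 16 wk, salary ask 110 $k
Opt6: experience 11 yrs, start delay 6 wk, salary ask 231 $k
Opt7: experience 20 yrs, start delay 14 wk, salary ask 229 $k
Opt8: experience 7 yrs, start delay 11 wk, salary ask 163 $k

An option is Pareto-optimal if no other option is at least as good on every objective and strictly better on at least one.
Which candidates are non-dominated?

Opt1: not dominated (best start delay).
Opt2: dominated by Opt3 (experience 8≥2, start delay 9≤13, salary ask 101≤204).
Opt3: not dominated (best salary ask).
Opt4: not dominated.
Opt5: dominated by Opt3 (experience 8≥7, start delay 9≤16, salary ask 101≤110).
Opt6: dominated by Opt1 (experience 16≥11, start delay 4≤6, salary ask 210≤231).
Opt7: not dominated (best experience).
Opt8: dominated by Opt3 (experience 8≥7, start delay 9≤11, salary ask 101≤163).

Opt1, Opt3, Opt4, Opt7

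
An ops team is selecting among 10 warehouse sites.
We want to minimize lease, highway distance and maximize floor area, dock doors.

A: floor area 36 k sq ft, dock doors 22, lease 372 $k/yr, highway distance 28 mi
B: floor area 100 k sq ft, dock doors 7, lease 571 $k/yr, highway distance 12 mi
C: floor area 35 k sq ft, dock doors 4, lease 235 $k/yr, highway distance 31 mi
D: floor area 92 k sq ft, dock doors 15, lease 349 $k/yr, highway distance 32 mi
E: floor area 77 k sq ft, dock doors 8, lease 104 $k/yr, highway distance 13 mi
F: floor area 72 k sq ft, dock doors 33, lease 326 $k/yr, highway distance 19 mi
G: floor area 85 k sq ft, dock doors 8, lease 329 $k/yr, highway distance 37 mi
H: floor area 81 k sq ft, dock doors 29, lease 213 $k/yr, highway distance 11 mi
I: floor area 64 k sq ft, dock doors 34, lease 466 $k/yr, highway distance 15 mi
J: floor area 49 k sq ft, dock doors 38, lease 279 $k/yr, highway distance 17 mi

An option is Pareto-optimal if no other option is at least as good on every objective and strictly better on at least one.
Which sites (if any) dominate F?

A: worse on floor area (36 vs 72).
B: worse on dock doors (7 vs 33).
C: worse on floor area (35 vs 72).
D: worse on dock doors (15 vs 33).
E: worse on dock doors (8 vs 33).
G: worse on dock doors (8 vs 33).
H: worse on dock doors (29 vs 33).
I: worse on floor area (64 vs 72).
J: worse on floor area (49 vs 72).
No option dominates F.

none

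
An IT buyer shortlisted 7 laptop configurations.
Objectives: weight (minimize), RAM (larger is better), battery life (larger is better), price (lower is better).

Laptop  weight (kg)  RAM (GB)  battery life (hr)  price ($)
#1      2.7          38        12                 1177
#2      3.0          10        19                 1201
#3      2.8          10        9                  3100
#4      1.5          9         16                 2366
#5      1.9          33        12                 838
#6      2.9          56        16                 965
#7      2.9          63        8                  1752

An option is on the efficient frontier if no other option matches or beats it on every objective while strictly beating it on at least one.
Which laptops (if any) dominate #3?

#1: weight 2.7≤2.8, RAM 38≥10, battery life 12≥9, price 1177≤3100 — dominates #3.
#5: weight 1.9≤2.8, RAM 33≥10, battery life 12≥9, price 838≤3100 — dominates #3.
Others (#2, #4, #6, #7) are each worse than #3 on at least one objective.

#1, #5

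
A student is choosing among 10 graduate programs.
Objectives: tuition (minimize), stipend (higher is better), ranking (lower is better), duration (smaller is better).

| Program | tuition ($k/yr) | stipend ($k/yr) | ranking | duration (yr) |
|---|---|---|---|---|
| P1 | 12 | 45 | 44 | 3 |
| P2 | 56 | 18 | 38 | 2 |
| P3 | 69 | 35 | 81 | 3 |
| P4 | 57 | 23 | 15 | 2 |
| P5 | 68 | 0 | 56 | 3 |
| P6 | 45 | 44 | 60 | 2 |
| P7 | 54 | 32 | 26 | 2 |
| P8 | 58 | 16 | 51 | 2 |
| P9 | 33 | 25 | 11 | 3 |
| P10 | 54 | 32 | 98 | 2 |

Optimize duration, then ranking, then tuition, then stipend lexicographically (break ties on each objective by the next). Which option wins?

First minimize duration: best is 2, kept {P2, P4, P6, P7, P8, P10}.
Then minimize ranking: best is 15, kept {P4}.

P4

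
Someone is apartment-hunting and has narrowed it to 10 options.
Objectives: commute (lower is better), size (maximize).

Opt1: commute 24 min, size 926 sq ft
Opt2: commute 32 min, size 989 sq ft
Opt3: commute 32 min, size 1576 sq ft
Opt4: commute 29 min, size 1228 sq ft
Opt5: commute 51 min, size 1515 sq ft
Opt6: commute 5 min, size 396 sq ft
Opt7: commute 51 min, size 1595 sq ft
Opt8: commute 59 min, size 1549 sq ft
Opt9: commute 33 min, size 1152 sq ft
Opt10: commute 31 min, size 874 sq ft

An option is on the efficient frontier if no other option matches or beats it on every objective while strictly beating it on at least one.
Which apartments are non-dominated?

Opt1, Opt3, Opt4, Opt6, Opt7

Opt1: not dominated.
Opt2: dominated by Opt3 (commute 32≤32, size 1576≥989).
Opt3: not dominated.
Opt4: not dominated.
Opt5: dominated by Opt3 (commute 32≤51, size 1576≥1515).
Opt6: not dominated (best commute).
Opt7: not dominated (best size).
Opt8: dominated by Opt3 (commute 32≤59, size 1576≥1549).
Opt9: dominated by Opt3 (commute 32≤33, size 1576≥1152).
Opt10: dominated by Opt1 (commute 24≤31, size 926≥874).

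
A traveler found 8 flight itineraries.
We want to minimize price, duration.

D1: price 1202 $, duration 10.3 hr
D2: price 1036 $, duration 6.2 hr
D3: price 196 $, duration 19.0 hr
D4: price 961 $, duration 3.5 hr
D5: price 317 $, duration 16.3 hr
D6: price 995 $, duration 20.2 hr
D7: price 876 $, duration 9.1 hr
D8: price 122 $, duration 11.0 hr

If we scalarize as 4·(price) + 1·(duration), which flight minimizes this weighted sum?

D1: 4·1202 + 1·10.3 = 4818.3
D2: 4·1036 + 1·6.2 = 4150.2
D3: 4·196 + 1·19.0 = 803.0
D4: 4·961 + 1·3.5 = 3847.5
D5: 4·317 + 1·16.3 = 1284.3
D6: 4·995 + 1·20.2 = 4000.2
D7: 4·876 + 1·9.1 = 3513.1
D8: 4·122 + 1·11.0 = 499.0
Lowest: D8 at 499.0.

D8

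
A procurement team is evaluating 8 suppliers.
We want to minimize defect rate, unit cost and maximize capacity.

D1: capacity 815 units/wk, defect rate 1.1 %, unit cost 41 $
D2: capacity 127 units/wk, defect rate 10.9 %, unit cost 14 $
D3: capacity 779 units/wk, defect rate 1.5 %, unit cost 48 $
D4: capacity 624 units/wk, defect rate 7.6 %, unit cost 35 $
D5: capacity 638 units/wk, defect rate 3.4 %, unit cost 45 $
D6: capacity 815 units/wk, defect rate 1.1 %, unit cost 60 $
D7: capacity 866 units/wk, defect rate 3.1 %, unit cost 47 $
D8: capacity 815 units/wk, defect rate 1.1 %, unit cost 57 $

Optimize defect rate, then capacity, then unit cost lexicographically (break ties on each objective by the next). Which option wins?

D1

First minimize defect rate: best is 1.1, kept {D1, D6, D8}.
Then maximize capacity: best is 815, kept {D1, D6, D8}.
Then minimize unit cost: best is 41, kept {D1}.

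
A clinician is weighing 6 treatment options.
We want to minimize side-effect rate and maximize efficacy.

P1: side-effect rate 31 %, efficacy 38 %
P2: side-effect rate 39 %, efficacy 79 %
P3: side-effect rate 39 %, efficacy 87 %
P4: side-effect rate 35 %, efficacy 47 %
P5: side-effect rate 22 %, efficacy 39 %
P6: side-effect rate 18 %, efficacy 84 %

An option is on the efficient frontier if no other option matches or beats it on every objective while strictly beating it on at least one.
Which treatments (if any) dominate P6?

none

P1: worse on side-effect rate (31 vs 18).
P2: worse on side-effect rate (39 vs 18).
P3: worse on side-effect rate (39 vs 18).
P4: worse on side-effect rate (35 vs 18).
P5: worse on side-effect rate (22 vs 18).
No option dominates P6.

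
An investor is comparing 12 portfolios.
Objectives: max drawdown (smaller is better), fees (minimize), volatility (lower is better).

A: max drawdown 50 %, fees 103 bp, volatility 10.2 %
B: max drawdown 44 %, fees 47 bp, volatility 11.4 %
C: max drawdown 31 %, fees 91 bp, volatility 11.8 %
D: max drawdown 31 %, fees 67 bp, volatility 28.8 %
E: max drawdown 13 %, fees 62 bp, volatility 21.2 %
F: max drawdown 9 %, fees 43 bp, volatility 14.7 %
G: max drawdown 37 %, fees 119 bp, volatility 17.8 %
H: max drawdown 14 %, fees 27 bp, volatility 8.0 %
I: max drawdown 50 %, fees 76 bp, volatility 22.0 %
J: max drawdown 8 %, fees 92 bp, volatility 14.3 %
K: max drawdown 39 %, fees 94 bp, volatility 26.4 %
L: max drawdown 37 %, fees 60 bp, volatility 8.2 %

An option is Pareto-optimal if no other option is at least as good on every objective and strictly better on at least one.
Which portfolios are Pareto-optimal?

A: dominated by H (max drawdown 14≤50, fees 27≤103, volatility 8.0≤10.2).
B: dominated by H (max drawdown 14≤44, fees 27≤47, volatility 8.0≤11.4).
C: dominated by H (max drawdown 14≤31, fees 27≤91, volatility 8.0≤11.8).
D: dominated by E (max drawdown 13≤31, fees 62≤67, volatility 21.2≤28.8).
E: dominated by F (max drawdown 9≤13, fees 43≤62, volatility 14.7≤21.2).
F: not dominated.
G: dominated by C (max drawdown 31≤37, fees 91≤119, volatility 11.8≤17.8).
H: not dominated (best fees).
I: dominated by B (max drawdown 44≤50, fees 47≤76, volatility 11.4≤22.0).
J: not dominated (best max drawdown).
K: dominated by C (max drawdown 31≤39, fees 91≤94, volatility 11.8≤26.4).
L: dominated by H (max drawdown 14≤37, fees 27≤60, volatility 8.0≤8.2).

F, H, J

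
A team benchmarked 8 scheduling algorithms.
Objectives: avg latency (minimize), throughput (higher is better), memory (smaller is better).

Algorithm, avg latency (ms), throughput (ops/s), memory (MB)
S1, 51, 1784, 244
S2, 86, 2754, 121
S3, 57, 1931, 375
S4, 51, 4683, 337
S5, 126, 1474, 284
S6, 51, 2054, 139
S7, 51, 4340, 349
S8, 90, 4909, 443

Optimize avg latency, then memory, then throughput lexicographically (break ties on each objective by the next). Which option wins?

First minimize avg latency: best is 51, kept {S1, S4, S6, S7}.
Then minimize memory: best is 139, kept {S6}.

S6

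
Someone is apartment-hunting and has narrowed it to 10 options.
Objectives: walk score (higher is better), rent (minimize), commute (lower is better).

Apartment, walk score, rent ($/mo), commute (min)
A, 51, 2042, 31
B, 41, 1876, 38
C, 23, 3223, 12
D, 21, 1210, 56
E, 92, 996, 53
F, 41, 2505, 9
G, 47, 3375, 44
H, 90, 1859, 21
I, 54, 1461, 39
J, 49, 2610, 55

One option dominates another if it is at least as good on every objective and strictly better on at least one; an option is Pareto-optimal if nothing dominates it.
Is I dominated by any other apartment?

No

A: worse on walk score (51 vs 54).
B: worse on walk score (41 vs 54).
C: worse on walk score (23 vs 54).
D: worse on walk score (21 vs 54).
E: worse on commute (53 vs 39).
F: worse on walk score (41 vs 54).
G: worse on walk score (47 vs 54).
H: worse on rent (1859 vs 1461).
J: worse on walk score (49 vs 54).
No option is at least as good as I on every objective and strictly better on one.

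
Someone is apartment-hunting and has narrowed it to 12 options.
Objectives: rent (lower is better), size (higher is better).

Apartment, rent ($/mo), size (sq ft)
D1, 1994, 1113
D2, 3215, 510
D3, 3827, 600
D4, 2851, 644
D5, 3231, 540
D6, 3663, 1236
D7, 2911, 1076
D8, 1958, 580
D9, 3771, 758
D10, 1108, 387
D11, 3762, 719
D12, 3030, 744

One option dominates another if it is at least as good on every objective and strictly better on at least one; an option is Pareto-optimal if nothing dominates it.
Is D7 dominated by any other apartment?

Yes

D1 vs D7: rent 1994≤2911, size 1113≥1076 — D1 is at least as good on every objective and strictly better on at least one, so D1 dominates D7.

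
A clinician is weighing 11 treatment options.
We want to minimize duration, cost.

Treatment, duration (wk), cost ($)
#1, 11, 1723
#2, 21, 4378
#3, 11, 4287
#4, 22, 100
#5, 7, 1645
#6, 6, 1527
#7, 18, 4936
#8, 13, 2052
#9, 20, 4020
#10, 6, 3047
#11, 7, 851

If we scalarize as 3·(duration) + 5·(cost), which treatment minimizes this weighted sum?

#4

#1: 3·11 + 5·1723 = 8648
#2: 3·21 + 5·4378 = 21953
#3: 3·11 + 5·4287 = 21468
#4: 3·22 + 5·100 = 566
#5: 3·7 + 5·1645 = 8246
#6: 3·6 + 5·1527 = 7653
#7: 3·18 + 5·4936 = 24734
#8: 3·13 + 5·2052 = 10299
#9: 3·20 + 5·4020 = 20160
#10: 3·6 + 5·3047 = 15253
#11: 3·7 + 5·851 = 4276
Lowest: #4 at 566.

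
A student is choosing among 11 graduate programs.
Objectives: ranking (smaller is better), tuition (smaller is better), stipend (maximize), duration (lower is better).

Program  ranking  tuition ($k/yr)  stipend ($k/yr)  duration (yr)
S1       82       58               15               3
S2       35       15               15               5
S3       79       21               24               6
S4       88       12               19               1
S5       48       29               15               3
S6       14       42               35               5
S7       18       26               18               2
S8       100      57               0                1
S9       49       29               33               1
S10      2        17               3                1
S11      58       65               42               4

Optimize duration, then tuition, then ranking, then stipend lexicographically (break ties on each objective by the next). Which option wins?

First minimize duration: best is 1, kept {S4, S8, S9, S10}.
Then minimize tuition: best is 12, kept {S4}.

S4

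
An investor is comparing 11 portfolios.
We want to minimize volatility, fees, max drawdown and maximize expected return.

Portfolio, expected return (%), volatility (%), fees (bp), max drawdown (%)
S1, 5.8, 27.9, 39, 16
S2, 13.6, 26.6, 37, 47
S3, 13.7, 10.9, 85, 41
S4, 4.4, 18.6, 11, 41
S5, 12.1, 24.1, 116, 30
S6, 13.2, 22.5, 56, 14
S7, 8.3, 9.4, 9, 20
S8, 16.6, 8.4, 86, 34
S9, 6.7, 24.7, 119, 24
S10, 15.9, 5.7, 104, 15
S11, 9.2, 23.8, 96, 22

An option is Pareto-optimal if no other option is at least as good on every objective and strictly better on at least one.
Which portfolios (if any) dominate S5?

S6, S10

S6: expected return 13.2≥12.1, volatility 22.5≤24.1, fees 56≤116, max drawdown 14≤30 — dominates S5.
S10: expected return 15.9≥12.1, volatility 5.7≤24.1, fees 104≤116, max drawdown 15≤30 — dominates S5.
Others (S1, S2, S3, S4, S7, S8, S9, S11) are each worse than S5 on at least one objective.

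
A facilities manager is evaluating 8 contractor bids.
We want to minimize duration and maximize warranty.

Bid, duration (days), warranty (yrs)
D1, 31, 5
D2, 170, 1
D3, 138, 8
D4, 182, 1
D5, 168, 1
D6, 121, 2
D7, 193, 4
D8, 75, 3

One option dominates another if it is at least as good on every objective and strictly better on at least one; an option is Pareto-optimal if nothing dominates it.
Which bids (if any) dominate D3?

none

D1: worse on warranty (5 vs 8).
D2: worse on duration (170 vs 138).
D4: worse on duration (182 vs 138).
D5: worse on duration (168 vs 138).
D6: worse on warranty (2 vs 8).
D7: worse on duration (193 vs 138).
D8: worse on warranty (3 vs 8).
No option dominates D3.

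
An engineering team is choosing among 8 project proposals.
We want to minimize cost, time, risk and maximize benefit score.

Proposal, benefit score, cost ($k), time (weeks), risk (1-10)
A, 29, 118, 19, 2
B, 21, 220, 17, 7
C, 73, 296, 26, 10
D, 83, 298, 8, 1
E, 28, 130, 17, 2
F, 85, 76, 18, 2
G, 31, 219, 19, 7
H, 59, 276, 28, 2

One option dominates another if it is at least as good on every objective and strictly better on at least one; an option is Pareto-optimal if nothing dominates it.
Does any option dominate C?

Yes

F vs C: benefit score 85≥73, cost 76≤296, time 18≤26, risk 2≤10 — F is at least as good on every objective and strictly better on at least one, so F dominates C.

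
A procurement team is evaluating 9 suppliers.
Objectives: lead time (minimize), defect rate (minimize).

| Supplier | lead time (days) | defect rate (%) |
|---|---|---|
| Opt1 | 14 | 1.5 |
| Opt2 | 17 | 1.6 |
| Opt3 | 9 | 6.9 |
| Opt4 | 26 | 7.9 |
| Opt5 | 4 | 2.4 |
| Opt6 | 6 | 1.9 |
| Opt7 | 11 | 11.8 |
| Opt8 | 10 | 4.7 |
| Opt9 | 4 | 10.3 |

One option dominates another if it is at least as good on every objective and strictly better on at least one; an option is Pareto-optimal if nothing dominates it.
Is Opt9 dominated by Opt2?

No

Opt2 vs Opt9: Opt2 is worse on lead time (17 vs 4), so it does not dominate Opt9.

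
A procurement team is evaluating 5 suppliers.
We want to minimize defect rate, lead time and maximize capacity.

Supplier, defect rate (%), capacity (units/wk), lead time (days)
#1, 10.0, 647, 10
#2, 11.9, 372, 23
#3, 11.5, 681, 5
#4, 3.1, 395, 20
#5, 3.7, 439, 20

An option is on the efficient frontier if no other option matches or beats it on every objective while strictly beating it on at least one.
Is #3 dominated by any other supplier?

No

#1: worse on capacity (647 vs 681).
#2: worse on defect rate (11.9 vs 11.5).
#4: worse on capacity (395 vs 681).
#5: worse on capacity (439 vs 681).
No option is at least as good as #3 on every objective and strictly better on one.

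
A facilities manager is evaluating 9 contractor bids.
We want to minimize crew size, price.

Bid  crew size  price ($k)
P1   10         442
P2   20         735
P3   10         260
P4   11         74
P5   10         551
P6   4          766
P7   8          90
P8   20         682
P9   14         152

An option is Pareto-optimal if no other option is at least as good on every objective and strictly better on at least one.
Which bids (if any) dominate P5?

P1: crew size 10≤10, price 442≤551 — dominates P5.
P3: crew size 10≤10, price 260≤551 — dominates P5.
P7: crew size 8≤10, price 90≤551 — dominates P5.
Others (P2, P4, P6, P8, P9) are each worse than P5 on at least one objective.

P1, P3, P7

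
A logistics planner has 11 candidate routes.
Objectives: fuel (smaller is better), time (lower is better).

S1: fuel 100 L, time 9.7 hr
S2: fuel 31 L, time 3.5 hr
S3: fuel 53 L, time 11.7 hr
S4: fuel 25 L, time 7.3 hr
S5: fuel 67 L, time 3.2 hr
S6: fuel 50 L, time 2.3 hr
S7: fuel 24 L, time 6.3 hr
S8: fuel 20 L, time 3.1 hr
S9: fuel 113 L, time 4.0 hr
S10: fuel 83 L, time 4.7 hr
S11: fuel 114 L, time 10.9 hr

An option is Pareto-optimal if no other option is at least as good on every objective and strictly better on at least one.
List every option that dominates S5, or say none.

S6: fuel 50≤67, time 2.3≤3.2 — dominates S5.
S8: fuel 20≤67, time 3.1≤3.2 — dominates S5.
Others (S1, S2, S3, S4, S7, S9, S10, S11) are each worse than S5 on at least one objective.

S6, S8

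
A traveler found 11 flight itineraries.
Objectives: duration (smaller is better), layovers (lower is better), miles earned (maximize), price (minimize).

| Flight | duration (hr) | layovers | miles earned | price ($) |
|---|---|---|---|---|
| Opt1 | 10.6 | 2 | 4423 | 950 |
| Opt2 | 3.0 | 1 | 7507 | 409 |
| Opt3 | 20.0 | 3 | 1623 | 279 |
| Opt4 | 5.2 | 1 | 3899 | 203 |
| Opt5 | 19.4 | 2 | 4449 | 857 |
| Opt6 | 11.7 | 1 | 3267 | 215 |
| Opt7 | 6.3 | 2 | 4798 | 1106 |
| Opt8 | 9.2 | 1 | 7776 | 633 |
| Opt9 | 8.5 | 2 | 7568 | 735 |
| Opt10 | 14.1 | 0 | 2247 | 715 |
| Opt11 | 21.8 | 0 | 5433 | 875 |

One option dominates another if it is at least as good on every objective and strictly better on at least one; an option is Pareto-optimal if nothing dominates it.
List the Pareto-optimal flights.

Opt2, Opt4, Opt8, Opt9, Opt10, Opt11

Opt1: dominated by Opt2 (duration 3.0≤10.6, layovers 1≤2, miles earned 7507≥4423, price 409≤950).
Opt2: not dominated (best duration).
Opt3: dominated by Opt4 (duration 5.2≤20.0, layovers 1≤3, miles earned 3899≥1623, price 203≤279).
Opt4: not dominated (best price).
Opt5: dominated by Opt2 (duration 3.0≤19.4, layovers 1≤2, miles earned 7507≥4449, price 409≤857).
Opt6: dominated by Opt4 (duration 5.2≤11.7, layovers 1≤1, miles earned 3899≥3267, price 203≤215).
Opt7: dominated by Opt2 (duration 3.0≤6.3, layovers 1≤2, miles earned 7507≥4798, price 409≤1106).
Opt8: not dominated (best miles earned).
Opt9: not dominated.
Opt10: not dominated.
Opt11: not dominated.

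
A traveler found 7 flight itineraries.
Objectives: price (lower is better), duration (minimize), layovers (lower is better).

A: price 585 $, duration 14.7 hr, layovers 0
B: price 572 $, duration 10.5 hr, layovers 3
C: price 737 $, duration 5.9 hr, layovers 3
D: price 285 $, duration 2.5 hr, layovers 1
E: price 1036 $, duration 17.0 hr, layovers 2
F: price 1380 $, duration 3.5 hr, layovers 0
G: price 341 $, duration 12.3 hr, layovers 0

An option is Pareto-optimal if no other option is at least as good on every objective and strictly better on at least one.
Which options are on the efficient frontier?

D, F, G

A: dominated by G (price 341≤585, duration 12.3≤14.7, layovers 0≤0).
B: dominated by D (price 285≤572, duration 2.5≤10.5, layovers 1≤3).
C: dominated by D (price 285≤737, duration 2.5≤5.9, layovers 1≤3).
D: not dominated (best price).
E: dominated by A (price 585≤1036, duration 14.7≤17.0, layovers 0≤2).
F: not dominated.
G: not dominated.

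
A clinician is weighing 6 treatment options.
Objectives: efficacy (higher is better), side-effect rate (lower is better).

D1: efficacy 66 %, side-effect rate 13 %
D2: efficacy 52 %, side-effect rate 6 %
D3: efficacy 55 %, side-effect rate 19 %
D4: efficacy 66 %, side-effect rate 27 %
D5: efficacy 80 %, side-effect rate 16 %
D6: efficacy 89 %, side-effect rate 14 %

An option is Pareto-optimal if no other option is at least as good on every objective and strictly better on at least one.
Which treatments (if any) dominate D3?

D1: efficacy 66≥55, side-effect rate 13≤19 — dominates D3.
D5: efficacy 80≥55, side-effect rate 16≤19 — dominates D3.
D6: efficacy 89≥55, side-effect rate 14≤19 — dominates D3.
Others (D2, D4) are each worse than D3 on at least one objective.

D1, D5, D6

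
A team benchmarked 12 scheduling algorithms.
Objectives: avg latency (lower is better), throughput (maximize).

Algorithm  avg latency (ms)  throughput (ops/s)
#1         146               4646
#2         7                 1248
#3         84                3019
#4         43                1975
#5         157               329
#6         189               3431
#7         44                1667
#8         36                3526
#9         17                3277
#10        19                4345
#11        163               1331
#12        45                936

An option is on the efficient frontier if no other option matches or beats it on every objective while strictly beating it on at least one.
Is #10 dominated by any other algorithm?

No

#1: worse on avg latency (146 vs 19).
#2: worse on throughput (1248 vs 4345).
#3: worse on avg latency (84 vs 19).
#4: worse on avg latency (43 vs 19).
#5: worse on avg latency (157 vs 19).
#6: worse on avg latency (189 vs 19).
#7: worse on avg latency (44 vs 19).
#8: worse on avg latency (36 vs 19).
#9: worse on throughput (3277 vs 4345).
#11: worse on avg latency (163 vs 19).
#12: worse on avg latency (45 vs 19).
No option is at least as good as #10 on every objective and strictly better on one.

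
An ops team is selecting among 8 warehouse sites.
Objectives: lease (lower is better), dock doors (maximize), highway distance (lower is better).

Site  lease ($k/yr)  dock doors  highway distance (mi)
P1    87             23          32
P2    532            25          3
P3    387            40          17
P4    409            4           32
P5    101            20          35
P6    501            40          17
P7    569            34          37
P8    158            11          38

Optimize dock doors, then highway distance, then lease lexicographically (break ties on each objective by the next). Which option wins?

P3

First maximize dock doors: best is 40, kept {P3, P6}.
Then minimize highway distance: best is 17, kept {P3, P6}.
Then minimize lease: best is 387, kept {P3}.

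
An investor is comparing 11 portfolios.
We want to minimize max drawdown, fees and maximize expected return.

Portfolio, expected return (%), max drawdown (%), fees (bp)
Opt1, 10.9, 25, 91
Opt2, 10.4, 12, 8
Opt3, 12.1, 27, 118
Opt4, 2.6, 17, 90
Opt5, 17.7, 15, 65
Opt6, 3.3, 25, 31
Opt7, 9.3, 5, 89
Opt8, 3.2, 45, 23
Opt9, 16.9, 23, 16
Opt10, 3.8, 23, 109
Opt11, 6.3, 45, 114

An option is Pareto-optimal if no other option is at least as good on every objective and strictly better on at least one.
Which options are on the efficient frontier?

Opt1: dominated by Opt5 (expected return 17.7≥10.9, max drawdown 15≤25, fees 65≤91).
Opt2: not dominated (best fees).
Opt3: dominated by Opt5 (expected return 17.7≥12.1, max drawdown 15≤27, fees 65≤118).
Opt4: dominated by Opt2 (expected return 10.4≥2.6, max drawdown 12≤17, fees 8≤90).
Opt5: not dominated (best expected return).
Opt6: dominated by Opt2 (expected return 10.4≥3.3, max drawdown 12≤25, fees 8≤31).
Opt7: not dominated (best max drawdown).
Opt8: dominated by Opt2 (expected return 10.4≥3.2, max drawdown 12≤45, fees 8≤23).
Opt9: not dominated.
Opt10: dominated by Opt2 (expected return 10.4≥3.8, max drawdown 12≤23, fees 8≤109).
Opt11: dominated by Opt1 (expected return 10.9≥6.3, max drawdown 25≤45, fees 91≤114).

Opt2, Opt5, Opt7, Opt9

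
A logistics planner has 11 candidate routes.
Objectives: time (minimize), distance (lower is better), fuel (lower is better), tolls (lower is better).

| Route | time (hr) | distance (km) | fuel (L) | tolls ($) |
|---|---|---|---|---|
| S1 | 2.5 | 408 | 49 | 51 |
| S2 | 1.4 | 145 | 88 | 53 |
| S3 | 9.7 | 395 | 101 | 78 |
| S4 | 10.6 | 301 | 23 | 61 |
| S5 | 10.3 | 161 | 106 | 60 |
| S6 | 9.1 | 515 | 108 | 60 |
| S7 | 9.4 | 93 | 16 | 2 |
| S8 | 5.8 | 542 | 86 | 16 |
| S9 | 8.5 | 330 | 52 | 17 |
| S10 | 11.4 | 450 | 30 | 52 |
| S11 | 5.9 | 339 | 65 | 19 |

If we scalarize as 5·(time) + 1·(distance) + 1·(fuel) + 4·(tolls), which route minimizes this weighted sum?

S1: 5·2.5 + 1·408 + 1·49 + 4·51 = 673.5
S2: 5·1.4 + 1·145 + 1·88 + 4·53 = 452.0
S3: 5·9.7 + 1·395 + 1·101 + 4·78 = 856.5
S4: 5·10.6 + 1·301 + 1·23 + 4·61 = 621.0
S5: 5·10.3 + 1·161 + 1·106 + 4·60 = 558.5
S6: 5·9.1 + 1·515 + 1·108 + 4·60 = 908.5
S7: 5·9.4 + 1·93 + 1·16 + 4·2 = 164.0
S8: 5·5.8 + 1·542 + 1·86 + 4·16 = 721.0
S9: 5·8.5 + 1·330 + 1·52 + 4·17 = 492.5
S10: 5·11.4 + 1·450 + 1·30 + 4·52 = 745.0
S11: 5·5.9 + 1·339 + 1·65 + 4·19 = 509.5
Lowest: S7 at 164.0.

S7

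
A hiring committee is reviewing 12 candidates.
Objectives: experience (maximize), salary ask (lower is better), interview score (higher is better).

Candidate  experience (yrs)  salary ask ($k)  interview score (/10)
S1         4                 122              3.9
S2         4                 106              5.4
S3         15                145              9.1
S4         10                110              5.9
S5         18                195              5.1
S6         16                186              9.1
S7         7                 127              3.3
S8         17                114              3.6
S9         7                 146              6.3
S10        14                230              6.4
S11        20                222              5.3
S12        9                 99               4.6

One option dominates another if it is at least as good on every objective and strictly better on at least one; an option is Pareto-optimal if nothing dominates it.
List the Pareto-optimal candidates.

S1: dominated by S2 (experience 4≥4, salary ask 106≤122, interview score 5.4≥3.9).
S2: not dominated.
S3: not dominated.
S4: not dominated.
S5: not dominated.
S6: not dominated.
S7: dominated by S4 (experience 10≥7, salary ask 110≤127, interview score 5.9≥3.3).
S8: not dominated.
S9: dominated by S3 (experience 15≥7, salary ask 145≤146, interview score 9.1≥6.3).
S10: dominated by S3 (experience 15≥14, salary ask 145≤230, interview score 9.1≥6.4).
S11: not dominated (best experience).
S12: not dominated (best salary ask).

S2, S3, S4, S5, S6, S8, S11, S12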